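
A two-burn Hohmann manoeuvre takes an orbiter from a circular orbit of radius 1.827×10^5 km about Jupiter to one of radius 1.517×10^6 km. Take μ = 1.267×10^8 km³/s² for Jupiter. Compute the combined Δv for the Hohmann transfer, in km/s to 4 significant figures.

Semi-major axis of the transfer orbit: a_t = (1.827×10^5 + 1.517×10^6)/2 = 8.4985×10^5 km.
Circular speed at r₁: v₁ = √(μ/r₁) = √(1.267×10^8/1.827×10^5) = 26.334134 km/s.
On the transfer ellipse at r₁, vis-viva equation gives v_p = √[μ(2/r₁ − 1/a_t)] = 35.183633 km/s.
First burn Δv₁ = |v_p − v₁| = 8.849 km/s.
At r₂, v₂ = √(μ/r₂) = 9.139 km/s.
Transfer-orbit speed at r₂: v_a = √[μ(2/r₂ − 1/a_t)] = 4.237 km/s.
Second burn Δv₂ = |v₂ − v_a| = 4.902 km/s.
Δv = Δv₁ + Δv₂ = 8.849 + 4.902 = 13.75 km/s.

Δv = 13.75 km/s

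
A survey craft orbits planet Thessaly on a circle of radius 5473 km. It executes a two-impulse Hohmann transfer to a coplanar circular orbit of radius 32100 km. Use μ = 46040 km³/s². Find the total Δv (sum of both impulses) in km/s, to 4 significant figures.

Transfer-ellipse semi-major axis a_t = (r₁ + r₂)/2 = (5473 + 32100)/2 = 18786.5 km.
At r₁ the circular-orbit speed is v₁ = √(μ/r₁) = 2.9004 km/s.
Transfer-orbit speed at r₁ (v² = μ(2/r − 1/a)): v_p = √[μ(2/r₁ − 1/a_t)] = 3.7913 km/s.
First burn Δv₁ = |v_p − v₁| = 0.8909 km/s.
Circular speed at r₂: v₂ = √(μ/r₂) = 1.1976 km/s.
Transfer-orbit speed at r₂: v_a = √[μ(2/r₂ − 1/a_t)] = 0.64641 km/s.
Second burn Δv₂ = |v₂ − v_a| = 0.5512 km/s.
Δv = Δv₁ + Δv₂ = 0.8909 + 0.5512 = 1.442 km/s.

Δv = 1.442 km/s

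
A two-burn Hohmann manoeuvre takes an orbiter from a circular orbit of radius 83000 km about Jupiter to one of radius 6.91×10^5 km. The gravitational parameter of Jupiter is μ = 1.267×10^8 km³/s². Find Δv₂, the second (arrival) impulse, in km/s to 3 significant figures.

The Hohmann ellipse has a_t = (r₁ + r₂)/2 = 3.870×10^5 km.
Circular speed at r = 6.910×10^5 km: v_c = √(μ/r) = 13.541 km/s.
Transfer-orbit speed at the same r (vis-viva, a = a_t): v_t = √[μ(2/r − 1/a_t)] = 6.2709 km/s.
Δv₂ = |v_t − v_c| = |6.2709 − 13.541| = 7.270 km/s.

Δv₂ = 7.27 km/s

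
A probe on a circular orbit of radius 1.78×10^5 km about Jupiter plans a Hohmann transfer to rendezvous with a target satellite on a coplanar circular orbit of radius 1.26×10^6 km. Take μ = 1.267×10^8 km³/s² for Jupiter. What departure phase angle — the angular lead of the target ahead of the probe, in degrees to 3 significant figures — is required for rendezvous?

φ = 102°

The Hohmann ellipse has a_t = (r₁ + r₂)/2 = 7.190×10^5 km.
The half-period of the transfer ellipse is t = π√(a_t³/μ) = 1.7016×10^5 s.
Target angular speed ω₂ = √(μ/r₂³) = 7.9585×10^-6 rad/s.
Angle swept by the target during transfer: ω₂·t = 1.3542 rad = 77.59°.
Arrival is 180° from departure on the ellipse, so φ = 180° − 77.59° = 102°.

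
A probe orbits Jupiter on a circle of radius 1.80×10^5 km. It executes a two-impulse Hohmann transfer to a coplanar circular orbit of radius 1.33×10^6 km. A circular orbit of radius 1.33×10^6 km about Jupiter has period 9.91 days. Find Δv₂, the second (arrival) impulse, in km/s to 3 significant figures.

Δv₂ = 4.99 km/s

From Kepler's third law T² = 4π²r³/μ at r = 1.33×10^6 km, T = 9.91 days = 9.91 × 86400 s = 8.56224×10^5 s: μ = 4π²r³/T² = 1.26689×10^8 km³/s².
The Hohmann ellipse has a_t = (r₁ + r₂)/2 = 7.550×10^5 km.
On the circular orbit at r = 1.330×10^6 km, v_c = √(μ/r) = 9.7599 km/s.
Vis-viva on the transfer ellipse at r = 1.330×10^6 km gives v_t = √[μ(2/r − 1/a_t)] = 4.7655 km/s.
Δv₂ = |v_t − v_c| = |4.7655 − 9.7599| = 4.994 km/s.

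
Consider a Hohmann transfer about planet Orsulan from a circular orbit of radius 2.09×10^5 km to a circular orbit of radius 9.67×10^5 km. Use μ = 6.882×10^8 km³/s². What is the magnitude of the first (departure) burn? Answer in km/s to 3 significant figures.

Δv₁ = 16.2 km/s

The Hohmann ellipse has a_t = (r₁ + r₂)/2 = 5.880×10^5 km.
On the circular orbit at r = 2.090×10^5 km, v_c = √(μ/r) = 57.38 km/s.
Transfer-orbit speed at the same r (vis-viva, a = a_t): v_t = √[μ(2/r − 1/a_t)] = 73.59 km/s.
Δv₁ = |v_t − v_c| = |73.59 − 57.38| = 16.21 km/s.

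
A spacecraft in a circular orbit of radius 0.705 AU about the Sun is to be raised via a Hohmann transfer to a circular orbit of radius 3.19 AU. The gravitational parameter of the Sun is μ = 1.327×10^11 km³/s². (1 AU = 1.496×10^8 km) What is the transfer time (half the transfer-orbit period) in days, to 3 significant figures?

In km: r₁ = 0.705 × 1.496×10^8 = 1.05468×10^8 km; r₂ = 3.19 × 1.496×10^8 = 4.77224×10^8 km.
Transfer-ellipse semi-major axis a_t = (r₁ + r₂)/2 = (1.05468×10^8 + 4.77224×10^8)/2 = 2.91346×10^8 km.
Half the transfer-orbit period gives t = π√(a_t³/μ) = 4.289×10^7 s.
Converting: 4.289×10^7 s ÷ 86400 s/day = 496 days.

t = 496 days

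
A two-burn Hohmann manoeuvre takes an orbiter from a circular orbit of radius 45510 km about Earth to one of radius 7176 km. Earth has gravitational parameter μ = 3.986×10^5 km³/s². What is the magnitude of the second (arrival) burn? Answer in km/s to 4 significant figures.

Δv₂ = 2.343 km/s

Transfer-ellipse semi-major axis a_t = (r₁ + r₂)/2 = (45510 + 7176)/2 = 26343 km.
On the circular orbit at r = 7176 km, v_c = √(μ/r) = 7.453 km/s.
Vis-viva on the transfer ellipse at r = 7176 km gives v_t = √[μ(2/r − 1/a_t)] = 9.796 km/s.
Δv₂ = |v_t − v_c| = |9.796 − 7.453| = 2.343 km/s.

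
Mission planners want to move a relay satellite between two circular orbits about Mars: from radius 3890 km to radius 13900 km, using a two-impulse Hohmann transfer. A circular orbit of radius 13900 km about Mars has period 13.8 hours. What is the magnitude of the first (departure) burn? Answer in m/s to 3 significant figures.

From Kepler's third law T² = 4π²r³/μ at r = 13900 km, T = 13.8 hours = 13.8 × 3600 s = 49680 s: μ = 4π²r³/T² = 42957.7 km³/s².
Transfer-ellipse semi-major axis a_t = (r₁ + r₂)/2 = (3890 + 13900)/2 = 8895 km.
Circular speed at r = 3890 km: v_c = √(μ/r) = 3.323 km/s.
Vis-viva on the transfer ellipse at r = 3890 km gives v_t = √[μ(2/r − 1/a_t)] = 4.154 km/s.
Δv₁ = |v_t − v_c| = |4.154 − 3.323| = 0.8310 km/s.

Δv₁ = 831 m/s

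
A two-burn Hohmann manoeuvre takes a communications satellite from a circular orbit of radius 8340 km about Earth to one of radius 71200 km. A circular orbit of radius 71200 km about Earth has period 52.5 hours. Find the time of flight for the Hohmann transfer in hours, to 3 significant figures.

t = 11.0 hours

From Kepler's third law T² = 4π²r³/μ at r = 71200 km, T = 52.5 hours = 52.5 × 3600 s = 1.890×10^5 s: μ = 4π²r³/T² = 3.98911×10^5 km³/s².
Semi-major axis of the transfer orbit: a_t = (8340 + 71200)/2 = 39770 km.
Transfer time t = π√(a_t³/μ) = π√((39770)³ / 3.98911×10^5) = 39450 s.
Converting: 39450 s ÷ 3600 s/hour = 11.0 hours.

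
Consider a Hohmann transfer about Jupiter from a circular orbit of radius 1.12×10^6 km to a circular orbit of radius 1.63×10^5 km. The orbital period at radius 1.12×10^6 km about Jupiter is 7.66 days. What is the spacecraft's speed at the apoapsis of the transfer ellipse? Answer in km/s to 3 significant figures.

v = 5.36 km/s

From Kepler's third law T² = 4π²r³/μ at r = 1.12×10^6 km, T = 7.66 days = 7.66 × 86400 s = 6.61824×10^5 s: μ = 4π²r³/T² = 1.26628×10^8 km³/s².
Transfer-ellipse semi-major axis a_t = (r₁ + r₂)/2 = (1.120×10^6 + 1.630×10^5)/2 = 6.415×10^5 km.
At apoapsis, r = 1.120×10^6 km.
Vis-viva: v = √[μ(2/r − 1/a_t)] = √[1.26628×10^8 × (2/1.120×10^6 − 1/6.415×10^5)] = 5.360 km/s.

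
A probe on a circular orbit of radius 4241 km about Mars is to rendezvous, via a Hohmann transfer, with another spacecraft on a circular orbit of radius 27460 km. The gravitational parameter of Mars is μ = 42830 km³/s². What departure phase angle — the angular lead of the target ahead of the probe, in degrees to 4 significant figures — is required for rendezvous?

φ = 101.1°

Semi-major axis of the transfer orbit: a_t = (4241 + 27460)/2 = 15850.5 km.
The half-period of the transfer ellipse is t = π√(a_t³/μ) = 30293 s.
The target's mean motion on its circular orbit is ω₂ = √(μ/r₂³) = 4.5480×10^-5 rad/s.
Angle swept by the target during transfer: ω₂·t = 1.3777 rad = 78.94°.
Arrival is 180° from departure on the ellipse, so φ = 180° − 78.94° = 101.1°.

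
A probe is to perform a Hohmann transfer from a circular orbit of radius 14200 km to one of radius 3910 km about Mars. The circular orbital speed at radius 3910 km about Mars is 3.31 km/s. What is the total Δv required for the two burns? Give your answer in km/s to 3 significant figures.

From the circular-orbit relation v² = μ/r at r = 3910 km: μ = v²r = (3.31)² × 3910 = 42838.4 km³/s².
Transfer-ellipse semi-major axis a_t = (r₁ + r₂)/2 = (14200 + 3910)/2 = 9055 km.
Circular speed at r₁: v₁ = √(μ/r₁) = √(42838.4/14200) = 1.73689 km/s.
On the transfer ellipse at r₁, vis-viva equation gives v_a = √[μ(2/r₁ − 1/a_t)] = 1.14134 km/s.
First burn Δv₁ = |v_a − v₁| = 0.59555 km/s.
Circular speed at r₂: v₂ = √(μ/r₂) = 3.31000 km/s.
Transfer-orbit speed at r₂: v_p = √[μ(2/r₂ − 1/a_t)] = 4.14503 km/s.
Second burn Δv₂ = |v₂ − v_p| = 0.83503 km/s.
Δv = Δv₁ + Δv₂ = 0.59555 + 0.83503 = 1.431 km/s.

Δv = 1.43 km/s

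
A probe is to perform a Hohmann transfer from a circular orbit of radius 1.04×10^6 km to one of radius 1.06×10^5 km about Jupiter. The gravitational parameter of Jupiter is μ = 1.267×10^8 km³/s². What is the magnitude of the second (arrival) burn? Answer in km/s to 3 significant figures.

Semi-major axis of the transfer orbit: a_t = (1.040×10^6 + 1.060×10^5)/2 = 5.730×10^5 km.
Circular speed at r = 1.060×10^5 km: v_c = √(μ/r) = 34.573 km/s.
Transfer-orbit speed at the same r (vis-viva, a = a_t): v_t = √[μ(2/r − 1/a_t)] = 46.577 km/s.
Δv₂ = |v_t − v_c| = |46.577 − 34.573| = 12.00 km/s.

Δv₂ = 12.0 km/s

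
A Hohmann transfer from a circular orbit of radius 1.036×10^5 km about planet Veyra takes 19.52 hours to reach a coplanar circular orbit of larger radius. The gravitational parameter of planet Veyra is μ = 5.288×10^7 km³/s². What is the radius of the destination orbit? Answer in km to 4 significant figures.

Transfer time t = 19.52 hours = 70272 s, and t = π√(a_t³/μ).
So a_t = (μ t²/π²)^(1/3) = (5.288×10^7 × (70272)² / π²)^(1/3) = 2.9798×10^5 km.
Since a_t = (r₁ + r₂)/2, r₂ = 2a_t − r₁ = 2×2.9798×10^5 − 1.036×10^5 = 4.9236×10^5 km.

r₂ = 4.924×10^5 km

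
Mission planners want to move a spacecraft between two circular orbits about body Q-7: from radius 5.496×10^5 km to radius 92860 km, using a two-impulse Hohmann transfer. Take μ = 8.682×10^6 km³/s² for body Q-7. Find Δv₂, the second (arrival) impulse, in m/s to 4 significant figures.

Δv₂ = 2978 m/s

Semi-major axis of the transfer orbit: a_t = (5.496×10^5 + 92860)/2 = 3.2123×10^5 km.
On the circular orbit at r = 92860 km, v_c = √(μ/r) = 9.66931 km/s.
Vis-viva on the transfer ellipse at r = 92860 km gives v_t = √[μ(2/r − 1/a_t)] = 12.6477 km/s.
Δv₂ = |v_t − v_c| = |12.6477 − 9.66931| = 2.978 km/s.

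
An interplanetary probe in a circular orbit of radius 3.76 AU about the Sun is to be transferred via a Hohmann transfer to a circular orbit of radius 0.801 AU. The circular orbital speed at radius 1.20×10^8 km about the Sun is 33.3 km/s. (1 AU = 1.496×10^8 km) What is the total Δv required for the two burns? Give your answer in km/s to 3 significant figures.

From the circular-orbit relation v² = μ/r at r = 1.20×10^8 km: μ = v²r = (33.3)² × 1.20×10^8 = 1.33067×10^11 km³/s².
In km: r₁ = 3.76 × 1.496×10^8 = 5.62496×10^8 km; r₂ = 0.801 × 1.496×10^8 = 1.198296×10^8 km.
Semi-major axis of the transfer orbit: a_t = (5.62496×10^8 + 1.198296×10^8)/2 = 3.411628×10^8 km.
Circular speed at r₁: v₁ = √(μ/r₁) = √(1.33067×10^11/5.62496×10^8) = 15.38 km/s.
On the transfer ellipse at r₁, vis-viva equation gives v_a = √[μ(2/r₁ − 1/a_t)] = 9.115 km/s.
First burn Δv₁ = |v_a − v₁| = 6.265 km/s.
At r₂, v₂ = √(μ/r₂) = 33.324 km/s.
Transfer-orbit speed at r₂: v_p = √[μ(2/r₂ − 1/a_t)] = 42.789 km/s.
Second burn Δv₂ = |v₂ − v_p| = 9.465 km/s.
Total Δv = Δv₁ + Δv₂ = 15.73 km/s.

Δv = 15.7 km/s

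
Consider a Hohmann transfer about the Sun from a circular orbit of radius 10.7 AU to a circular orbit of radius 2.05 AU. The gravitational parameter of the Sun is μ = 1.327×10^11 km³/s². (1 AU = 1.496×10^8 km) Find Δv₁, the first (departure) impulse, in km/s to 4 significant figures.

In km: r₁ = 10.7 × 1.496×10^8 = 1.60072×10^9 km; r₂ = 2.05 × 1.496×10^8 = 3.0668×10^8 km.
The Hohmann ellipse has a_t = (r₁ + r₂)/2 = 9.537×10^8 km.
Circular speed at r = 1.60072×10^9 km: v_c = √(μ/r) = 9.105 km/s.
Transfer-orbit speed at the same r (vis-viva, a = a_t): v_t = √[μ(2/r − 1/a_t)] = 5.163 km/s.
Δv₁ = |v_t − v_c| = |5.163 − 9.105| = 3.942 km/s.

Δv₁ = 3.942 km/s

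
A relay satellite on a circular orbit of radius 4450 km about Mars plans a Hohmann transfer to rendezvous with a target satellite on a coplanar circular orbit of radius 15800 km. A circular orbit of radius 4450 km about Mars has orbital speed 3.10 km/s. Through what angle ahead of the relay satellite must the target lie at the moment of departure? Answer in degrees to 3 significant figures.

From the circular-orbit relation v² = μ/r at r = 4450 km: μ = v²r = (3.10)² × 4450 = 42764.5 km³/s².
Transfer-ellipse semi-major axis a_t = (r₁ + r₂)/2 = (4450 + 15800)/2 = 10125 km.
The half-period of the transfer ellipse is t = π√(a_t³/μ) = 15477 s.
Target angular speed ω₂ = √(μ/r₂³) = 1.0413×10^-4 rad/s.
Angle swept by the target during transfer: ω₂·t = 1.6116 rad = 92.34°.
Arrival is 180° from departure on the ellipse, so φ = 180° − 92.34° = 87.7°.

φ = 87.7°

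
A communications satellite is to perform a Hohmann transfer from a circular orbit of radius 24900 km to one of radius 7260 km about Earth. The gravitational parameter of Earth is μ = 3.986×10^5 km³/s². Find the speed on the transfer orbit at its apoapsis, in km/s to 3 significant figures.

The Hohmann ellipse has a_t = (r₁ + r₂)/2 = 16080 km.
The apoapsis of the transfer ellipse is at r = 24900 km.
Applying v² = μ(2/r − 1/a_t): v = 2.688 km/s.

v = 2.69 km/s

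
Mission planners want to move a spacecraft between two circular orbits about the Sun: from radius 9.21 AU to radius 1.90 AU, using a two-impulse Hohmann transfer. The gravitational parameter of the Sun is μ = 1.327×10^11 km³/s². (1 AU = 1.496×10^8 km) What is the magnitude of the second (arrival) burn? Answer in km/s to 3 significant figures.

Δv₂ = 6.21 km/s

In km: r₁ = 9.21 × 1.496×10^8 = 1.377816×10^9 km; r₂ = 1.90 × 1.496×10^8 = 2.8424×10^8 km.
Transfer-ellipse semi-major axis a_t = (r₁ + r₂)/2 = (1.377816×10^9 + 2.8424×10^8)/2 = 8.31028×10^8 km.
Circular speed at r = 2.8424×10^8 km: v_c = √(μ/r) = 21.607 km/s.
Transfer-orbit speed at the same r (vis-viva, a = a_t): v_t = √[μ(2/r − 1/a_t)] = 27.822 km/s.
Δv₂ = |v_t − v_c| = |27.822 − 21.607| = 6.215 km/s.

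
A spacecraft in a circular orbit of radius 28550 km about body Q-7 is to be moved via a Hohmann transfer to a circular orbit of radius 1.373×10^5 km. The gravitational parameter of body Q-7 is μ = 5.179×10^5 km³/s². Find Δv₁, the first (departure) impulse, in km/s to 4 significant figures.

Transfer-ellipse semi-major axis a_t = (r₁ + r₂)/2 = (28550 + 1.373×10^5)/2 = 82925 km.
Circular speed at r = 28550 km: v_c = √(μ/r) = 4.259 km/s.
Transfer-orbit speed at the same r (vis-viva, a = a_t): v_t = √[μ(2/r − 1/a_t)] = 5.480 km/s.
Δv₁ = |v_t − v_c| = |5.480 − 4.259| = 1.221 km/s.

Δv₁ = 1.221 km/s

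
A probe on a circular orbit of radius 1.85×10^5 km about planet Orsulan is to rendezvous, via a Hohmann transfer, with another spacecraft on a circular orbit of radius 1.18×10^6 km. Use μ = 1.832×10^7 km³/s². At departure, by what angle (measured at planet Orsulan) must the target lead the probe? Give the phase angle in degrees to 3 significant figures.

φ = 101°

Transfer-ellipse semi-major axis a_t = (r₁ + r₂)/2 = (1.850×10^5 + 1.180×10^6)/2 = 6.825×10^5 km.
The half-period of the transfer ellipse is t = π√(a_t³/μ) = 4.138×10^5 s.
Target angular speed ω₂ = √(μ/r₂³) = 3.339×10^-6 rad/s.
Angle swept by the target during transfer: ω₂·t = 1.382 rad = 79.18°.
The probe traverses 180° on the transfer ellipse, so the target must lead by 180° − 79.18° = 101°.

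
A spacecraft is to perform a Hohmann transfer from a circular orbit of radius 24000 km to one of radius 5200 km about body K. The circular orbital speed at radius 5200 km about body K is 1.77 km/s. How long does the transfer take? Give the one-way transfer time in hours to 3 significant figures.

From the circular-orbit relation v² = μ/r at r = 5200 km: μ = v²r = (1.77)² × 5200 = 16291.1 km³/s².
Semi-major axis of the transfer orbit: a_t = (24000 + 5200)/2 = 14600 km.
Half the transfer-orbit period gives t = π√(a_t³/μ) = 43420 s.
Converting: 43420 s ÷ 3600 s/hour = 12.1 hours.

t = 12.1 hours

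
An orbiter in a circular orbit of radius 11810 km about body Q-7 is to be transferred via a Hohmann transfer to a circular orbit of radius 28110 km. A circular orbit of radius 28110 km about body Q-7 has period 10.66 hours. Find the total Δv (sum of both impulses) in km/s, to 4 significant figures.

From Kepler's third law T² = 4π²r³/μ at r = 28110 km, T = 10.66 hours = 10.66 × 3600 s = 38376 s: μ = 4π²r³/T² = 5.95419×10^5 km³/s².
Semi-major axis of the transfer orbit: a_t = (11810 + 28110)/2 = 19960 km.
At r₁ the circular-orbit speed is v₁ = √(μ/r₁) = 7.100 km/s.
On the transfer ellipse at r₁, v² = μ(2/r − 1/a) gives v_p = √[μ(2/r₁ − 1/a_t)] = 8.426 km/s.
First burn Δv₁ = |v_p − v₁| = 1.326 km/s.
Circular speed at r₂: v₂ = √(μ/r₂) = 4.602 km/s.
Transfer-orbit speed at r₂: v_a = √[μ(2/r₂ − 1/a_t)] = 3.540 km/s.
Second burn Δv₂ = |v₂ − v_a| = 1.062 km/s.
Total Δv = Δv₁ + Δv₂ = 2.388 km/s.

Δv = 2.388 km/s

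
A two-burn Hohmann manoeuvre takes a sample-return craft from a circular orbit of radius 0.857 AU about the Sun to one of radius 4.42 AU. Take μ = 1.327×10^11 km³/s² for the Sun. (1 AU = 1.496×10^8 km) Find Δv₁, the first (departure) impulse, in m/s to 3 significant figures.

Δv₁ = 9470 m/s

In km: r₁ = 0.857 × 1.496×10^8 = 1.282072×10^8 km; r₂ = 4.42 × 1.496×10^8 = 6.61232×10^8 km.
The Hohmann ellipse has a_t = (r₁ + r₂)/2 = 3.947196×10^8 km.
On the circular orbit at r = 1.282072×10^8 km, v_c = √(μ/r) = 32.172 km/s.
Transfer-orbit speed at the same r (vis-viva, a = a_t): v_t = √[μ(2/r − 1/a_t)] = 41.640 km/s.
Δv₁ = |v_t − v_c| = |41.640 − 32.172| = 9.468 km/s.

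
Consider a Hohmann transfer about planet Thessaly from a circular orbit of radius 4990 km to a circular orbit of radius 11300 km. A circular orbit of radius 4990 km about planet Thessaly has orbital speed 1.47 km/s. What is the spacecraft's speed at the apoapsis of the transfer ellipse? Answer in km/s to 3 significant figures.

From the circular-orbit relation v² = μ/r at r = 4990 km: μ = v²r = (1.47)² × 4990 = 10782.9 km³/s².
Transfer-ellipse semi-major axis a_t = (r₁ + r₂)/2 = (4990 + 11300)/2 = 8145 km.
At apoapsis, r = 11300 km.
Vis-viva: v = √[μ(2/r − 1/a_t)] = √[10782.9 × (2/11300 − 1/8145)] = 0.7646 km/s.

v = 0.765 km/s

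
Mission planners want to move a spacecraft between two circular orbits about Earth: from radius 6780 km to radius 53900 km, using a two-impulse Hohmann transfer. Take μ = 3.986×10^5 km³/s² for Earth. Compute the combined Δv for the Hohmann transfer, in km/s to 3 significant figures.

Transfer-ellipse semi-major axis a_t = (r₁ + r₂)/2 = (6780 + 53900)/2 = 30340 km.
Circular speed at r₁: v₁ = √(μ/r₁) = √(3.986×10^5/6780) = 7.668 km/s.
Transfer-orbit speed at r₁ (vis-viva): v_p = √[μ(2/r₁ − 1/a_t)] = 10.22 km/s.
First burn Δv₁ = |v_p − v₁| = 2.552 km/s.
At r₂, v₂ = √(μ/r₂) = 2.7194 km/s.
Transfer-orbit speed at r₂: v_a = √[μ(2/r₂ − 1/a_t)] = 1.2855 km/s.
Second burn Δv₂ = |v₂ − v_a| = 1.434 km/s.
Total Δv = Δv₁ + Δv₂ = 3.986 km/s.

Δv = 3.99 km/s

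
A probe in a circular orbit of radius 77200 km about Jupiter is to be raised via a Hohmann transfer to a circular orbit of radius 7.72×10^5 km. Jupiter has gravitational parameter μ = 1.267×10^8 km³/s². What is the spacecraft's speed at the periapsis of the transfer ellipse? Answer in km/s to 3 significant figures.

The Hohmann ellipse has a_t = (r₁ + r₂)/2 = 4.246×10^5 km.
At periapsis, r = 77200 km.
Vis-viva: v = √[μ(2/r − 1/a_t)] = √[1.267×10^8 × (2/77200 − 1/4.246×10^5)] = 54.63 km/s.

v = 54.6 km/s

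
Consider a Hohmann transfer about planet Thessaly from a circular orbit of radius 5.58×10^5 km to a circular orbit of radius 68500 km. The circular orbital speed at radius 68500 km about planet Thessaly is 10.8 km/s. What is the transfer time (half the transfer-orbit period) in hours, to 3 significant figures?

From the circular-orbit relation v² = μ/r at r = 68500 km: μ = v²r = (10.8)² × 68500 = 7.98984×10^6 km³/s².
Semi-major axis of the transfer orbit: a_t = (5.580×10^5 + 68500)/2 = 3.1325×10^5 km.
Transfer time t = π√(a_t³/μ) = π√((3.1325×10^5)³ / 7.98984×10^6) = 1.949×10^5 s.
Converting: 1.949×10^5 s ÷ 3600 s/hour = 54.1 hours.

t = 54.1 hours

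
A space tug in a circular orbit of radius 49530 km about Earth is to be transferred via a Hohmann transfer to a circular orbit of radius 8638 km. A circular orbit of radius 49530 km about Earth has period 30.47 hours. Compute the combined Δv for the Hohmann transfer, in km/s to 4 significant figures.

Δv = 3.363 km/s

From Kepler's third law T² = 4π²r³/μ at r = 49530 km, T = 30.47 hours = 30.47 × 3600 s = 1.09692×10^5 s: μ = 4π²r³/T² = 3.98671×10^5 km³/s².
Semi-major axis of the transfer orbit: a_t = (49530 + 8638)/2 = 29084 km.
At r₁ the circular-orbit speed is v₁ = √(μ/r₁) = 2.837 km/s.
On the transfer ellipse at r₁, vis-viva gives v_a = √[μ(2/r₁ − 1/a_t)] = 1.546 km/s.
First burn Δv₁ = |v_a − v₁| = 1.291 km/s.
Circular speed at r₂: v₂ = √(μ/r₂) = 6.794 km/s.
Transfer-orbit speed at r₂: v_p = √[μ(2/r₂ − 1/a_t)] = 8.866 km/s.
Second burn Δv₂ = |v₂ − v_p| = 2.072 km/s.
Δv = Δv₁ + Δv₂ = 1.291 + 2.072 = 3.363 km/s.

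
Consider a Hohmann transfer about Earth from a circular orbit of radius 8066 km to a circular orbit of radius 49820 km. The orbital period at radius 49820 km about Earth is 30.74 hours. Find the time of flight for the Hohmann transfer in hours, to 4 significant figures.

From Kepler's third law T² = 4π²r³/μ at r = 49820 km, T = 30.74 hours = 30.74 × 3600 s = 1.10664×10^5 s: μ = 4π²r³/T² = 3.98619×10^5 km³/s².
The Hohmann ellipse has a_t = (r₁ + r₂)/2 = 28943 km.
Transfer time t = π√(a_t³/μ) = π√((28943)³ / 3.98619×10^5) = 24500 s.
Converting: 24500 s ÷ 3600 s/hour = 6.806 hours.

t = 6.806 hours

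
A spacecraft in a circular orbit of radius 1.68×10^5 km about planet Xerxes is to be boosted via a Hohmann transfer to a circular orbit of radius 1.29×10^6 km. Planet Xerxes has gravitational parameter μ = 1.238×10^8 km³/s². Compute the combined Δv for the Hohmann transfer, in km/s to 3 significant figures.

Δv = 14.1 km/s

Transfer-ellipse semi-major axis a_t = (r₁ + r₂)/2 = (1.680×10^5 + 1.290×10^6)/2 = 7.290×10^5 km.
Circular speed at r₁: v₁ = √(μ/r₁) = √(1.238×10^8/1.680×10^5) = 27.146 km/s.
On the transfer ellipse at r₁, v² = μ(2/r − 1/a) gives v_p = √[μ(2/r₁ − 1/a_t)] = 36.111 km/s.
First burn Δv₁ = |v_p − v₁| = 8.965 km/s.
Circular speed at r₂: v₂ = √(μ/r₂) = 9.7964 km/s.
Transfer-orbit speed at r₂: v_a = √[μ(2/r₂ − 1/a_t)] = 4.7028 km/s.
Second burn Δv₂ = |v₂ − v_a| = 5.094 km/s.
Total Δv = Δv₁ + Δv₂ = 14.06 km/s.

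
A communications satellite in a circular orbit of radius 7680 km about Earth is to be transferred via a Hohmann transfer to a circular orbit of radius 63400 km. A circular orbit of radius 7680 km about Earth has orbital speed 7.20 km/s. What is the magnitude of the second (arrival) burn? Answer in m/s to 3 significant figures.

From the circular-orbit relation v² = μ/r at r = 7680 km: μ = v²r = (7.20)² × 7680 = 3.98131×10^5 km³/s².
The Hohmann ellipse has a_t = (r₁ + r₂)/2 = 35540 km.
On the circular orbit at r = 63400 km, v_c = √(μ/r) = 2.506 km/s.
Transfer-orbit speed at the same r (vis-viva, a = a_t): v_t = √[μ(2/r − 1/a_t)] = 1.165 km/s.
Δv₂ = |v_t − v_c| = |1.165 − 2.506| = 1.341 km/s.

Δv₂ = 1340 m/s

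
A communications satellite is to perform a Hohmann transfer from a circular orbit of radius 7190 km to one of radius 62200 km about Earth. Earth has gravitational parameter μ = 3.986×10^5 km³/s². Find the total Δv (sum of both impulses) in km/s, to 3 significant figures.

Δv = 3.90 km/s

The Hohmann ellipse has a_t = (r₁ + r₂)/2 = 34695 km.
At r₁ the circular-orbit speed is v₁ = √(μ/r₁) = 7.4457 km/s.
On the transfer ellipse at r₁, vis-viva equation gives v_p = √[μ(2/r₁ − 1/a_t)] = 9.9693 km/s.
First burn Δv₁ = |v_p − v₁| = 2.524 km/s.
Circular speed at r₂: v₂ = √(μ/r₂) = 2.531 km/s.
Transfer-orbit speed at r₂: v_a = √[μ(2/r₂ − 1/a_t)] = 1.152 km/s.
Second burn Δv₂ = |v₂ − v_a| = 1.379 km/s.
Total Δv = Δv₁ + Δv₂ = 3.903 km/s.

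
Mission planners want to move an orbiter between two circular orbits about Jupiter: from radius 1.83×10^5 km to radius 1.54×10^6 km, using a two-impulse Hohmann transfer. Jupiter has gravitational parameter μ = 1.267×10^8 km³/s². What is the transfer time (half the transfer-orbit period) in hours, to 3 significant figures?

Semi-major axis of the transfer orbit: a_t = (1.830×10^5 + 1.540×10^6)/2 = 8.615×10^5 km.
By Kepler's third law the transfer-orbit period is T = 2π√(a_t³/μ), so t = T/2 = 2.232×10^5 s.
Converting: 2.232×10^5 s ÷ 3600 s/hour = 62.0 hours.

t = 62.0 hours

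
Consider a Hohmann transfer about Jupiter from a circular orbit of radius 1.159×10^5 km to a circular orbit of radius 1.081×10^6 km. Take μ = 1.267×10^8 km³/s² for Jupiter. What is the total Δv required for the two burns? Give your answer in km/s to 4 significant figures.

Semi-major axis of the transfer orbit: a_t = (1.159×10^5 + 1.081×10^6)/2 = 5.9845×10^5 km.
Circular speed at r₁: v₁ = √(μ/r₁) = √(1.267×10^8/1.159×10^5) = 33.063 km/s.
Transfer-orbit speed at r₁ (vis-viva equation): v_p = √[μ(2/r₁ − 1/a_t)] = 44.437 km/s.
First burn Δv₁ = |v_p − v₁| = 11.374 km/s.
At r₂, v₂ = √(μ/r₂) = 10.82619 km/s.
Transfer-orbit speed at r₂: v_a = √[μ(2/r₂ − 1/a_t)] = 4.764345 km/s.
Second burn Δv₂ = |v₂ − v_a| = 6.0618 km/s.
Total Δv = Δv₁ + Δv₂ = 17.44 km/s.

Δv = 17.44 km/s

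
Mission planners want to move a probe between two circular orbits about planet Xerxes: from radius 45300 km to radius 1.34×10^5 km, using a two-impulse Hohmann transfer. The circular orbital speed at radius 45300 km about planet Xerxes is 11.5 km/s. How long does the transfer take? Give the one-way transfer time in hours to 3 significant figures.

t = 9.57 hours

From the circular-orbit relation v² = μ/r at r = 45300 km: μ = v²r = (11.5)² × 45300 = 5.99092×10^6 km³/s².
Semi-major axis of the transfer orbit: a_t = (45300 + 1.340×10^5)/2 = 89650 km.
Transfer time t = π√(a_t³/μ) = π√((89650)³ / 5.99092×10^6) = 34450 s.
Converting: 34450 s ÷ 3600 s/hour = 9.57 hours.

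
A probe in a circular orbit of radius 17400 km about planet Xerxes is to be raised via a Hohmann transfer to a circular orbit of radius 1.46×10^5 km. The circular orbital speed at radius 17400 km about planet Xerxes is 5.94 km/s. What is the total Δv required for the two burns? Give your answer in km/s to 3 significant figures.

From the circular-orbit relation v² = μ/r at r = 17400 km: μ = v²r = (5.94)² × 17400 = 6.13935×10^5 km³/s².
Transfer-ellipse semi-major axis a_t = (r₁ + r₂)/2 = (17400 + 1.460×10^5)/2 = 81700 km.
At r₁ the circular-orbit speed is v₁ = √(μ/r₁) = 5.940 km/s.
On the transfer ellipse at r₁, vis-viva equation gives v_p = √[μ(2/r₁ − 1/a_t)] = 7.941 km/s.
First burn Δv₁ = |v_p − v₁| = 2.001 km/s.
Circular speed at r₂: v₂ = √(μ/r₂) = 2.0506 km/s.
Transfer-orbit speed at r₂: v_a = √[μ(2/r₂ − 1/a_t)] = 0.94634 km/s.
Second burn Δv₂ = |v₂ − v_a| = 1.104 km/s.
Total Δv = Δv₁ + Δv₂ = 3.105 km/s.

Δv = 3.10 km/s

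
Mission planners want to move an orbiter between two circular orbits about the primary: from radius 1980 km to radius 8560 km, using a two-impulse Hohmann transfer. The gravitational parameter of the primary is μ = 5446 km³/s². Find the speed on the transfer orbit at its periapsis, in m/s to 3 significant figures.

v = 2110 m/s

Semi-major axis of the transfer orbit: a_t = (1980 + 8560)/2 = 5270 km.
The periapsis of the transfer ellipse is at r = 1980 km.
Applying v² = μ(2/r − 1/a_t): v = 2.114 km/s.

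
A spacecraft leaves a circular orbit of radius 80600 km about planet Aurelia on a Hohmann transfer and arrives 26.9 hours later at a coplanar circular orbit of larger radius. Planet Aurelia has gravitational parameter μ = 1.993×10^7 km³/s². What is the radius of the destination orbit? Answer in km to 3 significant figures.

Transfer time t = 26.9 hours = 96840 s, and t = π√(a_t³/μ).
So a_t = (μ t²/π²)^(1/3) = (1.993×10^7 × (96840)² / π²)^(1/3) = 2.66546×10^5 km.
Since a_t = (r₁ + r₂)/2, r₂ = 2a_t − r₁ = 2×2.66546×10^5 − 80600 = 4.52492×10^5 km.

r₂ = 4.52×10^5 km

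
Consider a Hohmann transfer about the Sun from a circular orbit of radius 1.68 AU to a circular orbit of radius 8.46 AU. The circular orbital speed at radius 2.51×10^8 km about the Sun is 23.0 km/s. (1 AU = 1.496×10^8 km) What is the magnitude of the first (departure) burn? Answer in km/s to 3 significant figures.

Δv₁ = 6.71 km/s

From the circular-orbit relation v² = μ/r at r = 2.51×10^8 km: μ = v²r = (23.0)² × 2.51×10^8 = 1.32779×10^11 km³/s².
In km: r₁ = 1.68 × 1.496×10^8 = 2.51328×10^8 km; r₂ = 8.46 × 1.496×10^8 = 1.265616×10^9 km.
Semi-major axis of the transfer orbit: a_t = (2.51328×10^8 + 1.265616×10^9)/2 = 7.58472×10^8 km.
Circular speed at r = 2.51328×10^8 km: v_c = √(μ/r) = 22.985 km/s.
Transfer-orbit speed at the same r (vis-viva, a = a_t): v_t = √[μ(2/r − 1/a_t)] = 29.691 km/s.
Δv₁ = |v_t − v_c| = |29.691 − 22.985| = 6.706 km/s.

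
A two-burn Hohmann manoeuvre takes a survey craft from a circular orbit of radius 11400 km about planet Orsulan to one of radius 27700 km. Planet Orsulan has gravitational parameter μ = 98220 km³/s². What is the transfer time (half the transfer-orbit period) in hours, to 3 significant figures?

The Hohmann ellipse has a_t = (r₁ + r₂)/2 = 19550 km.
Half the transfer-orbit period gives t = π√(a_t³/μ) = 27400 s.
Converting: 27400 s ÷ 3600 s/hour = 7.61 hours.

t = 7.61 hours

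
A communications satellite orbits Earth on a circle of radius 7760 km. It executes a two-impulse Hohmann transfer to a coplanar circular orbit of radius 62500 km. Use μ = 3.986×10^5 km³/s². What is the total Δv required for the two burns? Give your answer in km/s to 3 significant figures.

Semi-major axis of the transfer orbit: a_t = (7760 + 62500)/2 = 35130 km.
At r₁ the circular-orbit speed is v₁ = √(μ/r₁) = 7.167 km/s.
Transfer-orbit speed at r₁ (vis-viva): v_p = √[μ(2/r₁ − 1/a_t)] = 9.560 km/s.
First burn Δv₁ = |v_p − v₁| = 2.393 km/s.
At r₂, v₂ = √(μ/r₂) = 2.525 km/s.
Transfer-orbit speed at r₂: v_a = √[μ(2/r₂ − 1/a_t)] = 1.187 km/s.
Second burn Δv₂ = |v₂ − v_a| = 1.338 km/s.
Δv = Δv₁ + Δv₂ = 2.393 + 1.338 = 3.731 km/s.

Δv = 3.73 km/s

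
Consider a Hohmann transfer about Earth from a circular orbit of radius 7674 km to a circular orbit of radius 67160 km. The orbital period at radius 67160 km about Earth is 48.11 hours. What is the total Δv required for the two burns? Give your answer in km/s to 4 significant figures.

From Kepler's third law T² = 4π²r³/μ at r = 67160 km, T = 48.11 hours = 48.11 × 3600 s = 1.73196×10^5 s: μ = 4π²r³/T² = 3.98672×10^5 km³/s².
Semi-major axis of the transfer orbit: a_t = (7674 + 67160)/2 = 37417 km.
At r₁ the circular-orbit speed is v₁ = √(μ/r₁) = 7.2077 km/s.
On the transfer ellipse at r₁, v² = μ(2/r − 1/a) gives v_p = √[μ(2/r₁ − 1/a_t)] = 9.6565 km/s.
First burn Δv₁ = |v_p − v₁| = 2.449 km/s.
Circular speed at r₂: v₂ = √(μ/r₂) = 2.436 km/s.
Transfer-orbit speed at r₂: v_a = √[μ(2/r₂ − 1/a_t)] = 1.103 km/s.
Second burn Δv₂ = |v₂ − v_a| = 1.333 km/s.
Total Δv = Δv₁ + Δv₂ = 3.782 km/s.

Δv = 3.782 km/s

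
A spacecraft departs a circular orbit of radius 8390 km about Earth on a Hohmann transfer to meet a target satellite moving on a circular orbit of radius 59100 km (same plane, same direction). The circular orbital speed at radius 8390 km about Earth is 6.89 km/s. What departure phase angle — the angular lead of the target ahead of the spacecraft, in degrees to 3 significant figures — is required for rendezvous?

φ = 102°

From the circular-orbit relation v² = μ/r at r = 8390 km: μ = v²r = (6.89)² × 8390 = 3.98291×10^5 km³/s².
The Hohmann ellipse has a_t = (r₁ + r₂)/2 = 33745 km.
Transfer time t = π√(a_t³/μ) = 30857.7 s.
The target's mean motion on its circular orbit is ω₂ = √(μ/r₂³) = 4.39257×10^-5 rad/s.
Angle swept by the target during transfer: ω₂·t = 1.3554 rad = 77.66°.
The spacecraft traverses 180° on the transfer ellipse, so the target must lead by 180° − 77.66° = 102°.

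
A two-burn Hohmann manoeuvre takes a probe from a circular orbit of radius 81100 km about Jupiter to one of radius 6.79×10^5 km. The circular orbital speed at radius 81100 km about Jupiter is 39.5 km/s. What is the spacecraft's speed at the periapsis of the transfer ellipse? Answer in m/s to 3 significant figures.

v = 52800 m/s

From the circular-orbit relation v² = μ/r at r = 81100 km: μ = v²r = (39.5)² × 81100 = 1.26536×10^8 km³/s².
Transfer-ellipse semi-major axis a_t = (r₁ + r₂)/2 = (81100 + 6.790×10^5)/2 = 3.8005×10^5 km.
The periapsis of the transfer ellipse is at r = 81100 km.
Applying v² = μ(2/r − 1/a_t): v = 52.80 km/s.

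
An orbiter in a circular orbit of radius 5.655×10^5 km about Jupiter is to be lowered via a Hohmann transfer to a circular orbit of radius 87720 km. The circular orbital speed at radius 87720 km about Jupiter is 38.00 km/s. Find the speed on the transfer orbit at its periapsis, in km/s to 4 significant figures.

v = 50.00 km/s

From the circular-orbit relation v² = μ/r at r = 87720 km: μ = v²r = (38.00)² × 87720 = 1.26668×10^8 km³/s².
Transfer-ellipse semi-major axis a_t = (r₁ + r₂)/2 = (5.655×10^5 + 87720)/2 = 3.2661×10^5 km.
The periapsis of the transfer ellipse is at r = 87720 km.
From the vis-viva equation, v = √[μ(2/r − 1/a_t)] = 50.00 km/s.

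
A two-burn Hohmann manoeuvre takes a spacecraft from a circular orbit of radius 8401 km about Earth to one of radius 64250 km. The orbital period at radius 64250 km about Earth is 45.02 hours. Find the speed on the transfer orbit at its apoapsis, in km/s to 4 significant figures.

From Kepler's third law T² = 4π²r³/μ at r = 64250 km, T = 45.02 hours = 45.02 × 3600 s = 1.62072×10^5 s: μ = 4π²r³/T² = 3.98624×10^5 km³/s².
Transfer-ellipse semi-major axis a_t = (r₁ + r₂)/2 = (8401 + 64250)/2 = 36325.5 km.
The apoapsis of the transfer ellipse is at r = 64250 km.
Vis-viva: v = √[μ(2/r − 1/a_t)] = √[3.98624×10^5 × (2/64250 − 1/36325.5)] = 1.198 km/s.

v = 1.198 km/s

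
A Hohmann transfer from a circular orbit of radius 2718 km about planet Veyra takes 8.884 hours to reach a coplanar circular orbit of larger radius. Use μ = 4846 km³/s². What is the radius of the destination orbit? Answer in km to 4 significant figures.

r₂ = 13180 km

Transfer time t = 8.884 hours = 31982.4 s, and t = π√(a_t³/μ).
So a_t = (μ t²/π²)^(1/3) = (4846 × (31982.4)² / π²)^(1/3) = 7948.8 km.
Since a_t = (r₁ + r₂)/2, r₂ = 2a_t − r₁ = 2×7948.8 − 2718 = 13179.6 km.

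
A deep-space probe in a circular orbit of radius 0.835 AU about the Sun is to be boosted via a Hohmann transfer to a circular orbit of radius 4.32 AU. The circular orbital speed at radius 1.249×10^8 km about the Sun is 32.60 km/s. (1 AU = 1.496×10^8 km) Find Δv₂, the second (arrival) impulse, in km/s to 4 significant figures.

Δv₂ = 6.174 km/s

From the circular-orbit relation v² = μ/r at r = 1.249×10^8 km: μ = v²r = (32.60)² × 1.249×10^8 = 1.32739×10^11 km³/s².
In km: r₁ = 0.835 × 1.496×10^8 = 1.24916×10^8 km; r₂ = 4.32 × 1.496×10^8 = 6.46272×10^8 km.
The Hohmann ellipse has a_t = (r₁ + r₂)/2 = 3.85594×10^8 km.
On the circular orbit at r = 6.46272×10^8 km, v_c = √(μ/r) = 14.331 km/s.
Vis-viva on the transfer ellipse at r = 6.46272×10^8 km gives v_t = √[μ(2/r − 1/a_t)] = 8.1571 km/s.
Δv₂ = |v_t − v_c| = |8.1571 − 14.331| = 6.174 km/s.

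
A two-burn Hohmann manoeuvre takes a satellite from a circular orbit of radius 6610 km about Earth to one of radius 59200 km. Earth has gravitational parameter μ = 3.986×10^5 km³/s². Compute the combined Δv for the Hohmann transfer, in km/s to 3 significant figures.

Δv = 4.08 km/s

The Hohmann ellipse has a_t = (r₁ + r₂)/2 = 32905 km.
At r₁ the circular-orbit speed is v₁ = √(μ/r₁) = 7.76547 km/s.
Transfer-orbit speed at r₁ (vis-viva): v_p = √[μ(2/r₁ − 1/a_t)] = 10.4159 km/s.
First burn Δv₁ = |v_p − v₁| = 2.650 km/s.
Circular speed at r₂: v₂ = √(μ/r₂) = 2.595 km/s.
Transfer-orbit speed at r₂: v_a = √[μ(2/r₂ − 1/a_t)] = 1.163 km/s.
Second burn Δv₂ = |v₂ − v_a| = 1.432 km/s.
Total Δv = Δv₁ + Δv₂ = 4.082 km/s.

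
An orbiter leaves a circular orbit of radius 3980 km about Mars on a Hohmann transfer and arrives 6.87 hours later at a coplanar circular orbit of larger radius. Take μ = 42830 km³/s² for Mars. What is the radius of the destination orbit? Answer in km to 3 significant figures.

Transfer time t = 6.87 hours = 24732 s, and t = π√(a_t³/μ).
So a_t = (μ t²/π²)^(1/3) = (42830 × (24732)² / π²)^(1/3) = 13846 km.
Since a_t = (r₁ + r₂)/2, r₂ = 2a_t − r₁ = 2×13846 − 3980 = 23712 km.

r₂ = 23700 km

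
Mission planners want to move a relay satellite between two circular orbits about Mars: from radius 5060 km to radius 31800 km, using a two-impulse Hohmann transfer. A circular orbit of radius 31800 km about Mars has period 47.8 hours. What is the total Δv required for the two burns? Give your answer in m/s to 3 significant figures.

Δv = 1470 m/s

From Kepler's third law T² = 4π²r³/μ at r = 31800 km, T = 47.8 hours = 47.8 × 3600 s = 1.7208×10^5 s: μ = 4π²r³/T² = 42872.6 km³/s².
Transfer-ellipse semi-major axis a_t = (r₁ + r₂)/2 = (5060 + 31800)/2 = 18430 km.
Circular speed at r₁: v₁ = √(μ/r₁) = √(42872.6/5060) = 2.9108 km/s.
On the transfer ellipse at r₁, vis-viva equation gives v_p = √[μ(2/r₁ − 1/a_t)] = 3.8235 km/s.
First burn Δv₁ = |v_p − v₁| = 0.9127 km/s.
Circular speed at r₂: v₂ = √(μ/r₂) = 1.1611 km/s.
Transfer-orbit speed at r₂: v_a = √[μ(2/r₂ − 1/a_t)] = 0.60840 km/s.
Second burn Δv₂ = |v₂ − v_a| = 0.5527 km/s.
Δv = Δv₁ + Δv₂ = 0.9127 + 0.5527 = 1.465 km/s.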